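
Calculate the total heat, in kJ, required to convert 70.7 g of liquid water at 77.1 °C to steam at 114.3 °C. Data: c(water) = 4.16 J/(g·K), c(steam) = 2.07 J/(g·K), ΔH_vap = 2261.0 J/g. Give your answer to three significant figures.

q = 169 kJ

q1 (heat water 77.1→100.0 °C): 70.7 × 4.16 × 22.9 = 6735 J
q2 (vaporize at 100 °C): 70.7 × 2261.0 = 159853 J
q3 (heat steam 100.0→114.3 °C): 70.7 × 2.07 × 14.3 = 2093 J
Total: 6735 + 159853 + 2093 = 168681 J = 169 kJ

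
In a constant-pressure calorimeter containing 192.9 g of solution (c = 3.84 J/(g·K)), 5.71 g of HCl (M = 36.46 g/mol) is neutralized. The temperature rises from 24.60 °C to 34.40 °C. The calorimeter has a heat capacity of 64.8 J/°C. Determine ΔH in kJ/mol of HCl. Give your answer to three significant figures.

|ΔT| = |34.40 − 24.60| = 9.80 °C
|q_surr| = (192.9 × 3.84 + 64.8) × 9.80 = 805.536 × 9.80 = 7894 J
n(HCl) = 5.71 / 36.46 = 0.1566 mol
Temperature rose, so q_rxn = −|q_surr| = -7.894 kJ
ΔH = q_rxn / n = -50.41 kJ/mol

ΔH = -50.4 kJ/mol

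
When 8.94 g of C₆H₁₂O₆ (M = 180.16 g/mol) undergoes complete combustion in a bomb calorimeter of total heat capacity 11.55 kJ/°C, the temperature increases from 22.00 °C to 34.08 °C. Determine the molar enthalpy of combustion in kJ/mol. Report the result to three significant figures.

ΔT = 34.08 − 22.00 = 12.08 °C
q_cal = C_cal × ΔT = 11.55 × 12.08 = 139.524 kJ
n = 8.94 / 180.16 = 0.04962 mol
q_rxn = −q_cal = -139.524 kJ
ΔH = -139.524 / 0.04962 = -2812 kJ/mol

ΔH = -2810 kJ/mol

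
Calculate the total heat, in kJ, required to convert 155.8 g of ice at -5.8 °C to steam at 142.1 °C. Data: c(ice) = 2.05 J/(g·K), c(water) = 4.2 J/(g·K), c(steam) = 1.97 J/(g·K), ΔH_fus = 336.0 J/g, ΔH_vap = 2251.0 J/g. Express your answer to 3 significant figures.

q = 483 kJ

q1 (heat ice -5.8→0.0 °C): 155.8 × 2.05 × 5.8 = 1852 J
q2 (melt at 0 °C): 155.8 × 336.0 = 52349 J
q3 (heat water 0.0→100.0 °C): 155.8 × 4.2 × 100.0 = 65436 J
q4 (vaporize at 100 °C): 155.8 × 2251.0 = 350706 J
q5 (heat steam 100.0→142.1 °C): 155.8 × 1.97 × 42.1 = 12922 J
Total: 1852 + 52349 + 65436 + 350706 + 12922 = 483265 J = 483 kJ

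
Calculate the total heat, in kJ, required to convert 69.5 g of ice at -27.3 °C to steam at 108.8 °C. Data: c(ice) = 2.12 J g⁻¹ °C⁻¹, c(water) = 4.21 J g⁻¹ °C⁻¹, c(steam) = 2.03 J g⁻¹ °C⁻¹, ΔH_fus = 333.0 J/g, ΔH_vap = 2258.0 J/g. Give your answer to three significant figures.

q1 (heat ice -27.3→0.0 °C): 69.5 × 2.12 × 27.3 = 4022 J
q2 (melt at 0 °C): 69.5 × 333.0 = 23144 J
q3 (heat water 0.0→100.0 °C): 69.5 × 4.21 × 100.0 = 29260 J
q4 (vaporize at 100 °C): 69.5 × 2258.0 = 156931 J
q5 (heat steam 100.0→108.8 °C): 69.5 × 2.03 × 8.8 = 1242 J
Total: 4022 + 23144 + 29260 + 156931 + 1242 = 214599 J = 215 kJ

q = 215 kJ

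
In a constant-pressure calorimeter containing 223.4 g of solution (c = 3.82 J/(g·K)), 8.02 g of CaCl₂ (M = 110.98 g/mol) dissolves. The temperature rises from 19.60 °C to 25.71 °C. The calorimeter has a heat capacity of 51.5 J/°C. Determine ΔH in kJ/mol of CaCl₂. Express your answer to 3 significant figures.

|ΔT| = |25.71 − 19.60| = 6.11 °C
|q_surr| = (223.4 × 3.82 + 51.5) × 6.11 = 904.888 × 6.11 = 5529 J
n(CaCl₂) = 8.02 / 110.98 = 0.07227 mol
Temperature rose, so q_rxn = −|q_surr| = -5.529 kJ
ΔH = q_rxn / n = -76.50 kJ/mol

ΔH = -76.5 kJ/mol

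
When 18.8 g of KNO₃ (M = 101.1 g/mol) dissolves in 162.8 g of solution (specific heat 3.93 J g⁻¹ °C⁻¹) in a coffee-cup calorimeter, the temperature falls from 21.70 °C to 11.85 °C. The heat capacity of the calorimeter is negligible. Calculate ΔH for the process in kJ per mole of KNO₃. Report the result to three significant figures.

ΔH = 33.9 kJ/mol

|ΔT| = |11.85 − 21.70| = 9.85 °C
|q_surr| = (162.8 × 3.93) × 9.85 = 639.804 × 9.85 = 6302 J
n(KNO₃) = 18.8 / 101.1 = 0.1860 mol
Temperature fell, so q_rxn = +|q_surr| = 6.302 kJ
ΔH = q_rxn / n = 33.88 kJ/mol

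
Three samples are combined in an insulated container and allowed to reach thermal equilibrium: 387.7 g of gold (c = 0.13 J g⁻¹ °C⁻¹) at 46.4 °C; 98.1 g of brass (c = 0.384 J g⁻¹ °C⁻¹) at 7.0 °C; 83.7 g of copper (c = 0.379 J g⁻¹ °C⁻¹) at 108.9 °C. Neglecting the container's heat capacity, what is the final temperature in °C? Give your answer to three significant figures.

Σ mᵢcᵢ(T − Tᵢ) = 0  ⇒  T = Σ mᵢcᵢTᵢ / Σ mᵢcᵢ
Σ mᵢcᵢ = 387.7×0.13 + 98.1×0.384 + 83.7×0.379 = 119.7937
Σ mᵢcᵢTᵢ = 50.401×46.4 + 37.6704×7.0 + 31.7223×108.9 = 6056.9
T = 6056.9 / 119.7937 = 50.56 °C

T_f = 50.6 °C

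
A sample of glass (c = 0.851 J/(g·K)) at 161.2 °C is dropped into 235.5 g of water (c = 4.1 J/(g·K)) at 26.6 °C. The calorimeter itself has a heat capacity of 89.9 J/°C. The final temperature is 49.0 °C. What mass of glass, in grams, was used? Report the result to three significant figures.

q_gained = (235.5 × 4.1 + 89.9) × (49.0 − 26.6) = 23640 J
q_lost = m × 0.851 × (161.2 − 49.0) = 95.4822 m
m = 23640 / 95.4822 = 248 g

m = 248 g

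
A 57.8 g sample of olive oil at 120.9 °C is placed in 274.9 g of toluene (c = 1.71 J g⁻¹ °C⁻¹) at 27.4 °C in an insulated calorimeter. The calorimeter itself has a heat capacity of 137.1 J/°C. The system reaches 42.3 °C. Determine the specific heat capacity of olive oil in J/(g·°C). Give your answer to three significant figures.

c = 1.99 J/(g·°C)

q_gained = (274.9 × 1.71 + 137.1) × (42.3 − 27.4) = 9047 J
q_lost = 57.8 × c × (120.9 − 42.3) = 4543.08 c
Set equal: c = 9047 / 4543.08 = 1.99 J/(g·°C)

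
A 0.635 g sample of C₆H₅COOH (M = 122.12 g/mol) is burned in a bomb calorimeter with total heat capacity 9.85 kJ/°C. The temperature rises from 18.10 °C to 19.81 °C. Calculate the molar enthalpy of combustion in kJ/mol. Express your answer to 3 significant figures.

ΔT = 19.81 − 18.10 = 1.71 °C
q_cal = C_cal × ΔT = 9.85 × 1.71 = 16.8435 kJ
n = 0.635 / 122.12 = 0.005200 mol
q_rxn = −q_cal = -16.8435 kJ
ΔH = -16.8435 / 0.005200 = -3239 kJ/mol

ΔH = -3240 kJ/mol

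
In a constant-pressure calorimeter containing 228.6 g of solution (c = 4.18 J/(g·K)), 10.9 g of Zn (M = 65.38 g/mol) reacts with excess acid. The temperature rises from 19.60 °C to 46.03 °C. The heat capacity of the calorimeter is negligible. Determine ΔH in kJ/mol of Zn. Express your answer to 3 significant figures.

ΔH = -151 kJ/mol

|ΔT| = |46.03 − 19.60| = 26.43 °C
|q_surr| = (228.6 × 4.18) × 26.43 = 955.548 × 26.43 = 25255 J
n(Zn) = 10.9 / 65.38 = 0.16672 mol
Temperature rose, so q_rxn = −|q_surr| = -25.255 kJ
ΔH = q_rxn / n = -151.48 kJ/mol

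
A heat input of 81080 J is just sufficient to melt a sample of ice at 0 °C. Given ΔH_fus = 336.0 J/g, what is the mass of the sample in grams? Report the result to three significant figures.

m = 241 g

m = q / ΔH_fus = 81080 J / 336.0 J/g = 241 g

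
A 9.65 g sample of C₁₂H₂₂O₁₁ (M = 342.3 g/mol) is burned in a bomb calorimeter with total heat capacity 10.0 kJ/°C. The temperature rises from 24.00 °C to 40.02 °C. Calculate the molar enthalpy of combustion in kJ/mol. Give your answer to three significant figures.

ΔT = 40.02 − 24.00 = 16.02 °C
q_cal = C_cal × ΔT = 10.0 × 16.02 = 160.2 kJ
n = 9.65 / 342.3 = 0.02819 mol
q_rxn = −q_cal = -160.2 kJ
ΔH = -160.2 / 0.02819 = -5683 kJ/mol

ΔH = -5680 kJ/mol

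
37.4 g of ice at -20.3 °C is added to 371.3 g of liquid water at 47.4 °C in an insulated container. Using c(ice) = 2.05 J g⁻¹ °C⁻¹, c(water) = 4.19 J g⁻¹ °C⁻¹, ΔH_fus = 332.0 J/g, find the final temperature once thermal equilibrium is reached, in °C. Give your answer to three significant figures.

T_f = 34.9 °C

Heat to bring ice to 0 °C and melt it: q₁ = 37.4×2.05×20.3 + 37.4×332.0 = 13973 J
Heat the water can supply cooling to 0 °C: 371.3×4.19×47.4 = 73742.4 J > q₁, so all ice melts.
Energy balance: 371.3×4.19×(47.4 − T) = 13973 + 37.4×4.19×(T − 0)
1555.747(47.4 − T) = 13973 + 156.706 T
73742.4 − 13973 = 1712.453 T
T = 59769.4 / 1712.453 = 34.90 °C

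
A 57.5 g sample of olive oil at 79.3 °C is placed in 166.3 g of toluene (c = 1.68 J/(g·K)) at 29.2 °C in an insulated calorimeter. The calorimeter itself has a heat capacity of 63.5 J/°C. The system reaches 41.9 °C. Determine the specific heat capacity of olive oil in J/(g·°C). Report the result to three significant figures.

q_gained = (166.3 × 1.68 + 63.5) × (41.9 − 29.2) = 4354.6 J
q_lost = 57.5 × c × (79.3 − 41.9) = 2150.5 c
Set equal: c = 4354.6 / 2150.5 = 2.02 J/(g·°C)

c = 2.02 J/(g·°C)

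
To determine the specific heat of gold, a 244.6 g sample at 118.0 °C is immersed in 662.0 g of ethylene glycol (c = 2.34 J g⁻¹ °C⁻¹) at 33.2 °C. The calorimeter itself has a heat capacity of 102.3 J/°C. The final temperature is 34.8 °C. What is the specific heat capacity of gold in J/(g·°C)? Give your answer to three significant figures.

c = 0.130 J/(g·°C)

q_gained = (662.0 × 2.34 + 102.3) × (34.8 − 33.2) = 2642 J
q_lost = 244.6 × c × (118.0 − 34.8) = 20350.72 c
Set equal: c = 2642 / 20350.72 = 0.130 J/(g·°C)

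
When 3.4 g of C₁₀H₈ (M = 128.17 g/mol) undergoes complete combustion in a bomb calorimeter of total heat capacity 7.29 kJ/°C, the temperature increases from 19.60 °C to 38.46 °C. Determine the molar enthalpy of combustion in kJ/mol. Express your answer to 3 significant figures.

ΔH = -5180 kJ/mol

ΔT = 38.46 − 19.60 = 18.86 °C
q_cal = C_cal × ΔT = 7.29 × 18.86 = 137.4894 kJ
n = 3.4 / 128.17 = 0.02653 mol
q_rxn = −q_cal = -137.4894 kJ
ΔH = -137.4894 / 0.02653 = -5182 kJ/mol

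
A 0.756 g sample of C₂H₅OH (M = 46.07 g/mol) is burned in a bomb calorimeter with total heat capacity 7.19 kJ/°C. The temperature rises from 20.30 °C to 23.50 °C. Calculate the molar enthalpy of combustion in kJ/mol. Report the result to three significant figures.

ΔH = -1400 kJ/mol

ΔT = 23.50 − 20.30 = 3.20 °C
q_cal = C_cal × ΔT = 7.19 × 3.20 = 23.008 kJ
n = 0.756 / 46.07 = 0.01641 mol
q_rxn = −q_cal = -23.008 kJ
ΔH = -23.008 / 0.01641 = -1402 kJ/mol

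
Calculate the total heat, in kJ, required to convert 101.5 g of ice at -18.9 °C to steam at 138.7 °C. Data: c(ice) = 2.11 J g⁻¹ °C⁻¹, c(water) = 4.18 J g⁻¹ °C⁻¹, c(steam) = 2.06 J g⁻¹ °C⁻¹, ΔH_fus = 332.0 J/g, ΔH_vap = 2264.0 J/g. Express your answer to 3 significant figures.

q = 318 kJ

q1 (heat ice -18.9→0.0 °C): 101.5 × 2.11 × 18.9 = 4048 J
q2 (melt at 0 °C): 101.5 × 332.0 = 33698 J
q3 (heat water 0.0→100.0 °C): 101.5 × 4.18 × 100.0 = 42427 J
q4 (vaporize at 100 °C): 101.5 × 2264.0 = 229796 J
q5 (heat steam 100.0→138.7 °C): 101.5 × 2.06 × 38.7 = 8092 J
Total: 4048 + 33698 + 42427 + 229796 + 8092 = 318061 J = 318 kJ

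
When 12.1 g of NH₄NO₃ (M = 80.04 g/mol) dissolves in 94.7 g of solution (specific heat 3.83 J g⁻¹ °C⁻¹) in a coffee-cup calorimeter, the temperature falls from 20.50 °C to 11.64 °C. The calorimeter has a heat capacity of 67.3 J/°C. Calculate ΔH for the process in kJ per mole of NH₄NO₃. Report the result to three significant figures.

|ΔT| = |11.64 − 20.50| = 8.86 °C
|q_surr| = (94.7 × 3.83 + 67.3) × 8.86 = 430.001 × 8.86 = 3810 J
n(NH₄NO₃) = 12.1 / 80.04 = 0.1512 mol
Temperature fell, so q_rxn = +|q_surr| = 3.810 kJ
ΔH = q_rxn / n = 25.20 kJ/mol

ΔH = 25.2 kJ/mol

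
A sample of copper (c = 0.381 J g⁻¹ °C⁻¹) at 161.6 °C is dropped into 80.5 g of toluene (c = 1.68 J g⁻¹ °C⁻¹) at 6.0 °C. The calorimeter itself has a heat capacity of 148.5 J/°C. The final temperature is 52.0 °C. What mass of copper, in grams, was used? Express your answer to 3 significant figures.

m = 313 g

q_gained = (80.5 × 1.68 + 148.5) × (52.0 − 6.0) = 13050 J
q_lost = m × 0.381 × (161.6 − 52.0) = 41.7576 m
m = 13050 / 41.7576 = 313 g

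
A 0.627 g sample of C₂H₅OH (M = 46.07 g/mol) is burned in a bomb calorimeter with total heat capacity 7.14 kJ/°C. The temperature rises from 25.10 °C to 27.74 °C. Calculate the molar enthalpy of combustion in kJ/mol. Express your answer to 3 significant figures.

ΔT = 27.74 − 25.10 = 2.64 °C
q_cal = C_cal × ΔT = 7.14 × 2.64 = 18.8496 kJ
n = 0.627 / 46.07 = 0.0136097 mol
q_rxn = −q_cal = -18.8496 kJ
ΔH = -18.8496 / 0.0136097 = -1385 kJ/mol

ΔH = -1390 kJ/mol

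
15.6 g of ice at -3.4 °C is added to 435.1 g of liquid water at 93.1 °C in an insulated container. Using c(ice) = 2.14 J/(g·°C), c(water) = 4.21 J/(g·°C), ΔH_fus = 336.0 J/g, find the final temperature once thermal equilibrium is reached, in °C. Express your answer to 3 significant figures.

Heat to bring ice to 0 °C and melt it: q₁ = 15.6×2.14×3.4 + 15.6×336.0 = 5355.1 J
Heat the water can supply cooling to 0 °C: 435.1×4.21×93.1 = 170538 J > q₁, so all ice melts.
Energy balance: 435.1×4.21×(93.1 − T) = 5355.1 + 15.6×4.21×(T − 0)
1831.771(93.1 − T) = 5355.1 + 65.676 T
170538 − 5355.1 = 1897.447 T
T = 165182.9 / 1897.447 = 87.06 °C

T_f = 87.1 °C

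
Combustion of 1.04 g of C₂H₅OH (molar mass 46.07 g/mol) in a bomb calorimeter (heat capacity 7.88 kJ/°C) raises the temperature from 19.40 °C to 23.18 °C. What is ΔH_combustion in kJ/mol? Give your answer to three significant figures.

ΔT = 23.18 − 19.40 = 3.78 °C
q_cal = C_cal × ΔT = 7.88 × 3.78 = 29.7864 kJ
n = 1.04 / 46.07 = 0.02257 mol
q_rxn = −q_cal = -29.7864 kJ
ΔH = -29.7864 / 0.02257 = -1320 kJ/mol

ΔH = -1320 kJ/mol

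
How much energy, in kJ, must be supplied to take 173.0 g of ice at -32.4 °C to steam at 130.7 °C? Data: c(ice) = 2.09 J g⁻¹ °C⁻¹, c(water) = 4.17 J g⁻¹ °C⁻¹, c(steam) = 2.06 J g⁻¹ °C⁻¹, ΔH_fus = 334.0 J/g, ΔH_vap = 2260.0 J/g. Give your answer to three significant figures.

q = 544 kJ

q1 (heat ice -32.4→0.0 °C): 173.0 × 2.09 × 32.4 = 11715 J
q2 (melt at 0 °C): 173.0 × 334.0 = 57782 J
q3 (heat water 0.0→100.0 °C): 173.0 × 4.17 × 100.0 = 72141 J
q4 (vaporize at 100 °C): 173.0 × 2260.0 = 390980 J
q5 (heat steam 100.0→130.7 °C): 173.0 × 2.06 × 30.7 = 10941 J
Total: 11715 + 57782 + 72141 + 390980 + 10941 = 543559 J = 544 kJ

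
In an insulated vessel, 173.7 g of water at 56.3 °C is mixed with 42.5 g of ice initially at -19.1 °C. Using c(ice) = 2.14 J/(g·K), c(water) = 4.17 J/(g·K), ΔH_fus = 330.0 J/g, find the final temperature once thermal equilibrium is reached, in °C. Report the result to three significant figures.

T_f = 27.7 °C

Heat to bring ice to 0 °C and melt it: q₁ = 42.5×2.14×19.1 + 42.5×330.0 = 15762 J
Heat the water can supply cooling to 0 °C: 173.7×4.17×56.3 = 40779.7 J > q₁, so all ice melts.
Energy balance: 173.7×4.17×(56.3 − T) = 15762 + 42.5×4.17×(T − 0)
724.329(56.3 − T) = 15762 + 177.225 T
40779.7 − 15762 = 901.554 T
T = 25017.7 / 901.554 = 27.7495 °C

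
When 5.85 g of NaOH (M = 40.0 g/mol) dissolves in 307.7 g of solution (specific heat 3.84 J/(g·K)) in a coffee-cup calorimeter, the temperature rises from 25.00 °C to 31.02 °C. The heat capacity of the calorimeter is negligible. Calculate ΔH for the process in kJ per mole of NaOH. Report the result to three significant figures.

|ΔT| = |31.02 − 25.00| = 6.02 °C
|q_surr| = (307.7 × 3.84) × 6.02 = 1181.568 × 6.02 = 7113 J
n(NaOH) = 5.85 / 40.0 = 0.1463 mol
Temperature rose, so q_rxn = −|q_surr| = -7.113 kJ
ΔH = q_rxn / n = -48.62 kJ/mol

ΔH = -48.6 kJ/mol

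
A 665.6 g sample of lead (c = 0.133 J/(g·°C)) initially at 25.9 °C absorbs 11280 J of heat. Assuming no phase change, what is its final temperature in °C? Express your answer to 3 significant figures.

T_f = 153 °C

ΔT = q / (m c) = 11280 / (665.6 × 0.133) = 127.4 °C
T_f = 25.9 + 127.4 = 153.3 °C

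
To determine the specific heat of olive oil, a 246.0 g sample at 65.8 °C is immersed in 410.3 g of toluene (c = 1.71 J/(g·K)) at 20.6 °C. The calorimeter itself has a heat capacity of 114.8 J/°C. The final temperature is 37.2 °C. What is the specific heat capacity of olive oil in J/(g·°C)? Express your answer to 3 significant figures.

c = 1.93 J/(g·°C)

q_gained = (410.3 × 1.71 + 114.8) × (37.2 − 20.6) = 13550 J
q_lost = 246.0 × c × (65.8 − 37.2) = 7035.6 c
Set equal: c = 13550 / 7035.6 = 1.93 J/(g·°C)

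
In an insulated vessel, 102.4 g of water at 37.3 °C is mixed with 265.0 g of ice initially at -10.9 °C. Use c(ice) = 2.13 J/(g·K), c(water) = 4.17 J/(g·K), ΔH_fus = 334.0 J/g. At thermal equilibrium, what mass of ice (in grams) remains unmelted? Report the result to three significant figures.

m_ice remaining = 236 g

Heat to warm all ice to 0 °C: 265.0×2.13×10.9 = 6152.5 J
Heat released by water cooling to 0 °C: 102.4×4.17×37.3 = 15927 J
15927 J < 6152.5 + 265.0×334.0 = 94662.5 J, so not all ice melts; final T = 0 °C.
Heat left for melting: 15927 − 6152.5 = 9774.5 J
Mass melted = 9774.5 / 334.0 = 29.26 g
Ice remaining = 265.0 − 29.26 = 235.74 g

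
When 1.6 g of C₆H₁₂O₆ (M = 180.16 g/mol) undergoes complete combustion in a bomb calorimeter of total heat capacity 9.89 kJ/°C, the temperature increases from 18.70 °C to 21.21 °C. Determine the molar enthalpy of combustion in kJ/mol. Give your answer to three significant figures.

ΔH = -2800 kJ/mol

ΔT = 21.21 − 18.70 = 2.51 °C
q_cal = C_cal × ΔT = 9.89 × 2.51 = 24.8239 kJ
n = 1.6 / 180.16 = 0.008881 mol
q_rxn = −q_cal = -24.8239 kJ
ΔH = -24.8239 / 0.008881 = -2795 kJ/mol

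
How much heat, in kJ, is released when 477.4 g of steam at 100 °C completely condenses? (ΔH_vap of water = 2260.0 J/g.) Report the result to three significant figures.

q = 1080 kJ

q = m × ΔH_vap = 477.4 × 2260.0 = 1079000 J = 1080 kJ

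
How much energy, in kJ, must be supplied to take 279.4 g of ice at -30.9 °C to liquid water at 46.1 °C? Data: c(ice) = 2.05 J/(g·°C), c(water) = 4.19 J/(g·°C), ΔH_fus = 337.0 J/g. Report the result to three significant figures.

q1 (heat ice -30.9→0.0 °C): 279.4 × 2.05 × 30.9 = 17699 J
q2 (melt at 0 °C): 279.4 × 337.0 = 94158 J
q3 (heat water 0.0→46.1 °C): 279.4 × 4.19 × 46.1 = 53969 J
Total: 17699 + 94158 + 53969 = 165826 J = 166 kJ

q = 166 kJ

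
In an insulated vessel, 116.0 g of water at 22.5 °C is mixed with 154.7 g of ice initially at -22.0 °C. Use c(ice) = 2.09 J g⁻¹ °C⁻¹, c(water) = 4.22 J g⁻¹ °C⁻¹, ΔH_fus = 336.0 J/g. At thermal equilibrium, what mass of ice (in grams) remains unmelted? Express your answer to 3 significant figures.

m_ice remaining = 143 g

Heat to warm all ice to 0 °C: 154.7×2.09×22.0 = 7113.1 J
Heat released by water cooling to 0 °C: 116.0×4.22×22.5 = 11014 J
11014 J < 7113.1 + 154.7×336.0 = 59092.3 J, so not all ice melts; final T = 0 °C.
Heat left for melting: 11014 − 7113.1 = 3900.9 J
Mass melted = 3900.9 / 336.0 = 11.61 g
Ice remaining = 154.7 − 11.61 = 143.09 g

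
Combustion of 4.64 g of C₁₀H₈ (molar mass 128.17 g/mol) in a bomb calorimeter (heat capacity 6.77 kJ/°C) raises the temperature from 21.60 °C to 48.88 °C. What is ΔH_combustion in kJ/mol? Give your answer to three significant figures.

ΔH = -5100 kJ/mol

ΔT = 48.88 − 21.60 = 27.28 °C
q_cal = C_cal × ΔT = 6.77 × 27.28 = 184.6856 kJ
n = 4.64 / 128.17 = 0.03620 mol
q_rxn = −q_cal = -184.6856 kJ
ΔH = -184.6856 / 0.03620 = -5102 kJ/mol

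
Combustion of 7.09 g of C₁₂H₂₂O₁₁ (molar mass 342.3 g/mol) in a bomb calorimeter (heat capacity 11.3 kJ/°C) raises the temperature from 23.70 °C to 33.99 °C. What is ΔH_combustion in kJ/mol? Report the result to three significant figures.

ΔH = -5610 kJ/mol

ΔT = 33.99 − 23.70 = 10.29 °C
q_cal = C_cal × ΔT = 11.3 × 10.29 = 116.277 kJ
n = 7.09 / 342.3 = 0.02071 mol
q_rxn = −q_cal = -116.277 kJ
ΔH = -116.277 / 0.02071 = -5614.5 kJ/mol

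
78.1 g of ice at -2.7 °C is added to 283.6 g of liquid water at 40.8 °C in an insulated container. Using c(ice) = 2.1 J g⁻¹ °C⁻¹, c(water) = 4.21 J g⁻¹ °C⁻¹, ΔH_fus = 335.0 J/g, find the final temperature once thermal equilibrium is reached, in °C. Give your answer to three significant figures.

Heat to bring ice to 0 °C and melt it: q₁ = 78.1×2.1×2.7 + 78.1×335.0 = 26606 J
Heat the water can supply cooling to 0 °C: 283.6×4.21×40.8 = 48713.4 J > q₁, so all ice melts.
Energy balance: 283.6×4.21×(40.8 − T) = 26606 + 78.1×4.21×(T − 0)
1193.956(40.8 − T) = 26606 + 328.801 T
48713.4 − 26606 = 1522.757 T
T = 22107.4 / 1522.757 = 14.52 °C

T_f = 14.5 °C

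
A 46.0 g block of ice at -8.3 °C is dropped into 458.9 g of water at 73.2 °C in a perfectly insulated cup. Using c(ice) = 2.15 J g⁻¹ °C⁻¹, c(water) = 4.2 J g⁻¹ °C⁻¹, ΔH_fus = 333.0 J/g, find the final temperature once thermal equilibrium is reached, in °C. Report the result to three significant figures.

Heat to bring ice to 0 °C and melt it: q₁ = 46.0×2.15×8.3 + 46.0×333.0 = 16139 J
Heat the water can supply cooling to 0 °C: 458.9×4.2×73.2 = 141084 J > q₁, so all ice melts.
Energy balance: 458.9×4.2×(73.2 − T) = 16139 + 46.0×4.2×(T − 0)
1927.38(73.2 − T) = 16139 + 193.2 T
141084 − 16139 = 2120.58 T
T = 124945 / 2120.58 = 58.92 °C

T_f = 58.9 °C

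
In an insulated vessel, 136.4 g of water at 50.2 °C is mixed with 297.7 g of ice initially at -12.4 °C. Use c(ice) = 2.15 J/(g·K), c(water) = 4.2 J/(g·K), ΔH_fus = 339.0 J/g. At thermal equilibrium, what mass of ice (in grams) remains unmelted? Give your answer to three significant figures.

Heat to warm all ice to 0 °C: 297.7×2.15×12.4 = 7936.7 J
Heat released by water cooling to 0 °C: 136.4×4.2×50.2 = 28759 J
28759 J < 7936.7 + 297.7×339.0 = 108857.0 J, so not all ice melts; final T = 0 °C.
Heat left for melting: 28759 − 7936.7 = 20822.3 J
Mass melted = 20822.3 / 339.0 = 61.42 g
Ice remaining = 297.7 − 61.42 = 236.28 g

m_ice remaining = 236 g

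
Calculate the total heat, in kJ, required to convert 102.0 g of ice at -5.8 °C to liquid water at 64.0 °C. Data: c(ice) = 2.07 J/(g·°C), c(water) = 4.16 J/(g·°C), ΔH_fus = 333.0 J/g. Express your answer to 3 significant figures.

q1 (heat ice -5.8→0.0 °C): 102.0 × 2.07 × 5.8 = 1225 J
q2 (melt at 0 °C): 102.0 × 333.0 = 33966 J
q3 (heat water 0.0→64.0 °C): 102.0 × 4.16 × 64.0 = 27156 J
Total: 1225 + 33966 + 27156 = 62347 J = 62.3 kJ

q = 62.3 kJ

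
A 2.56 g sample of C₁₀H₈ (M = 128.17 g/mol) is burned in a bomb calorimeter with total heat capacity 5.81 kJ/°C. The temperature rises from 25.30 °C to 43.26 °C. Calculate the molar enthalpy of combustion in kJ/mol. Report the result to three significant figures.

ΔH = -5220 kJ/mol

ΔT = 43.26 − 25.30 = 17.96 °C
q_cal = C_cal × ΔT = 5.81 × 17.96 = 104.3476 kJ
n = 2.56 / 128.17 = 0.019973 mol
q_rxn = −q_cal = -104.3476 kJ
ΔH = -104.3476 / 0.019973 = -5224 kJ/mol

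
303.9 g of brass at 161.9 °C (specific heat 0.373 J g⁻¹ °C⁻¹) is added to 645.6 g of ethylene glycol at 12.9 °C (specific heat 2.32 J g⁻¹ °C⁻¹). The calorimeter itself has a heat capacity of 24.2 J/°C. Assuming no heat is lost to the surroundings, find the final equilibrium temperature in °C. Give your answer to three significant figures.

T_f = 23.2 °C

Heat lost by brass = heat gained by ethylene glycol + calorimeter.
(303.9)(0.373)(161.9 − T) = [(645.6)(2.32) + 24.2](T − 12.9)
113.3547 (161.9 − T) = 1521.992 (T − 12.9)
18352 − 113.3547 T = 1521.992 T − 19634
37986 = 1635.3467 T
T = 23.23 °C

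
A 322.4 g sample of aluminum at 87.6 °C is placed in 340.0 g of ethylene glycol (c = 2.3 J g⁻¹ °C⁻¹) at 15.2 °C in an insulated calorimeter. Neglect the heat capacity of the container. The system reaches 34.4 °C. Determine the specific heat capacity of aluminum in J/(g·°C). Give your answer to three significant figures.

c = 0.875 J/(g·°C)

q_gained = (340.0 × 2.3) × (34.4 − 15.2) = 15010 J
q_lost = 322.4 × c × (87.6 − 34.4) = 17151.68 c
Set equal: c = 15010 / 17151.68 = 0.875 J/(g·°C)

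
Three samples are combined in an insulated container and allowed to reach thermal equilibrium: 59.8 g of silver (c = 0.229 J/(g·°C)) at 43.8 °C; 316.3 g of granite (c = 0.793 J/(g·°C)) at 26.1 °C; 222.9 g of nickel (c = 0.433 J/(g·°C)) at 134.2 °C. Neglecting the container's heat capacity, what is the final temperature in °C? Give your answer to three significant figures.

T_f = 55.7 °C

Σ mᵢcᵢ(T − Tᵢ) = 0  ⇒  T = Σ mᵢcᵢTᵢ / Σ mᵢcᵢ
Σ mᵢcᵢ = 59.8×0.229 + 316.3×0.793 + 222.9×0.433 = 361.0358
Σ mᵢcᵢTᵢ = 13.6942×43.8 + 250.8259×26.1 + 96.5157×134.2 = 20099
T = 20099 / 361.0358 = 55.67 °C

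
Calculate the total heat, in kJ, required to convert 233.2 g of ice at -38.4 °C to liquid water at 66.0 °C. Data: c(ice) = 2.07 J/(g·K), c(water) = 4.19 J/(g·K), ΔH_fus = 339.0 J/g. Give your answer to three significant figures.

q = 162 kJ

q1 (heat ice -38.4→0.0 °C): 233.2 × 2.07 × 38.4 = 18537 J
q2 (melt at 0 °C): 233.2 × 339.0 = 79055 J
q3 (heat water 0.0→66.0 °C): 233.2 × 4.19 × 66.0 = 64489 J
Total: 18537 + 79055 + 64489 = 162081 J = 162 kJ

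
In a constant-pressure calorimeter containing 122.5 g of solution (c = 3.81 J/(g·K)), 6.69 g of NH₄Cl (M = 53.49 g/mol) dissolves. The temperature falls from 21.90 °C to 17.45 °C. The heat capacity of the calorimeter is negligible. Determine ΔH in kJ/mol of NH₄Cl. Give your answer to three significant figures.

|ΔT| = |17.45 − 21.90| = 4.45 °C
|q_surr| = (122.5 × 3.81) × 4.45 = 466.725 × 4.45 = 2077 J
n(NH₄Cl) = 6.69 / 53.49 = 0.1251 mol
Temperature fell, so q_rxn = +|q_surr| = 2.077 kJ
ΔH = q_rxn / n = 16.60 kJ/mol

ΔH = 16.6 kJ/mol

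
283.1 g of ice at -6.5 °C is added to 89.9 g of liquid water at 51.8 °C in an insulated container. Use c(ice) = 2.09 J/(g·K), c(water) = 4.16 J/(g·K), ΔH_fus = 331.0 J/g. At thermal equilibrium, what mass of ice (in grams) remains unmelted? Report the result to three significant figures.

m_ice remaining = 236 g

Heat to warm all ice to 0 °C: 283.1×2.09×6.5 = 3845.9 J
Heat released by water cooling to 0 °C: 89.9×4.16×51.8 = 19372 J
19372 J < 3845.9 + 283.1×331.0 = 97552.0 J, so not all ice melts; final T = 0 °C.
Heat left for melting: 19372 − 3845.9 = 15526.1 J
Mass melted = 15526.1 / 331.0 = 46.91 g
Ice remaining = 283.1 − 46.91 = 236.19 g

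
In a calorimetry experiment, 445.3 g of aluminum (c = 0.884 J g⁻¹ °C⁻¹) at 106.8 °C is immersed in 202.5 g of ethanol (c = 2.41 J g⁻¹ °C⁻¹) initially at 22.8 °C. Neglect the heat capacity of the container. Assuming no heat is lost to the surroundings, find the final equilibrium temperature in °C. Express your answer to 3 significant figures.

T_f = 60.3 °C

Heat lost by aluminum = heat gained by ethanol.
(445.3)(0.884)(106.8 − T) = (202.5)(2.41)(T − 22.8)
393.6452 (106.8 − T) = 488.025 (T − 22.8)
42041 − 393.6452 T = 488.025 T − 11127
53168 = 881.6702 T
T = 60.30 °C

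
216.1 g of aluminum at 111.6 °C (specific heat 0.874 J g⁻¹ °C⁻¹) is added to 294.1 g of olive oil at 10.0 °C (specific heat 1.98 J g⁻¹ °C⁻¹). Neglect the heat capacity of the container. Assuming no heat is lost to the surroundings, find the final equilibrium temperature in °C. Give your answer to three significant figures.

T_f = 34.9 °C

Heat lost by aluminum = heat gained by olive oil.
(216.1)(0.874)(111.6 − T) = (294.1)(1.98)(T − 10.0)
188.8714 (111.6 − T) = 582.318 (T − 10.0)
21078 − 188.8714 T = 582.318 T − 5823.2
26901.2 = 771.1894 T
T = 34.88 °C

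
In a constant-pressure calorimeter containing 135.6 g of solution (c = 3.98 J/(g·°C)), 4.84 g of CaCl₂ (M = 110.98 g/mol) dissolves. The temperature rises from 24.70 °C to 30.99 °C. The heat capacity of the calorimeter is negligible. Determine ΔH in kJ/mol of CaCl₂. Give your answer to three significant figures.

ΔH = -77.8 kJ/mol

|ΔT| = |30.99 − 24.70| = 6.29 °C
|q_surr| = (135.6 × 3.98) × 6.29 = 539.688 × 6.29 = 3395 J
n(CaCl₂) = 4.84 / 110.98 = 0.04361 mol
Temperature rose, so q_rxn = −|q_surr| = -3.395 kJ
ΔH = q_rxn / n = -77.849 kJ/mol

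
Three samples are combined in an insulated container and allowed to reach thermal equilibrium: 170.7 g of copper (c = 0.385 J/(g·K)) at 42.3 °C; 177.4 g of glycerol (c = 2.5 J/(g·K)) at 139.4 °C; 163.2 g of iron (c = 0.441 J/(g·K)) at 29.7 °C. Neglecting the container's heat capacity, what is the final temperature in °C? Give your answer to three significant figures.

Σ mᵢcᵢ(T − Tᵢ) = 0  ⇒  T = Σ mᵢcᵢTᵢ / Σ mᵢcᵢ
Σ mᵢcᵢ = 170.7×0.385 + 177.4×2.5 + 163.2×0.441 = 581.1907
Σ mᵢcᵢTᵢ = 65.7195×42.3 + 443.5×139.4 + 71.9712×29.7 = 66741
T = 66741 / 581.1907 = 114.8 °C

T_f = 115 °C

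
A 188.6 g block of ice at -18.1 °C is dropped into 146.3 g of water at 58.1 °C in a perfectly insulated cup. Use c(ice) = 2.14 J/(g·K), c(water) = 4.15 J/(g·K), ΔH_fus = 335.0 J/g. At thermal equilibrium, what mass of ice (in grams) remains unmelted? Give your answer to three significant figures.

m_ice remaining = 105 g

Heat to warm all ice to 0 °C: 188.6×2.14×18.1 = 7305.2 J
Heat released by water cooling to 0 °C: 146.3×4.15×58.1 = 35275 J
35275 J < 7305.2 + 188.6×335.0 = 70486.2 J, so not all ice melts; final T = 0 °C.
Heat left for melting: 35275 − 7305.2 = 27969.8 J
Mass melted = 27969.8 / 335.0 = 83.49 g
Ice remaining = 188.6 − 83.49 = 105.11 g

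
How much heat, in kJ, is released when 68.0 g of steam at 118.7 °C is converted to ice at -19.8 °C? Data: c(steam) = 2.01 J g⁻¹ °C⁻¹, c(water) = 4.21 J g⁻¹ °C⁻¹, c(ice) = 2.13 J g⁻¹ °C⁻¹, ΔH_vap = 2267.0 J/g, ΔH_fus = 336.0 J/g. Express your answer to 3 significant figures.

q = 211 kJ

q1 (cool steam 118.7→100 °C): 68.0 × 2.01 × 18.7 = 2556 J
q2 (condense at 100 °C): 68.0 × 2267.0 = 154156 J
q3 (cool water 100→0 °C): 68.0 × 4.21 × 100.0 = 28628 J
q4 (freeze at 0 °C): 68.0 × 336.0 = 22848 J
q5 (cool ice 0→-19.8 °C): 68.0 × 2.13 × 19.8 = 2868 J
Total: 2556 + 154156 + 28628 + 22848 + 2868 = 211056 J = 211 kJ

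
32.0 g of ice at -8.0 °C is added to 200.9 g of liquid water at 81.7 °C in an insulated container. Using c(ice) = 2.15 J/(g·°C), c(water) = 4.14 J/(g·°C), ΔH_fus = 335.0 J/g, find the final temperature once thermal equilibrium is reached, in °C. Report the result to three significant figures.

Heat to bring ice to 0 °C and melt it: q₁ = 32.0×2.15×8.0 + 32.0×335.0 = 11270 J
Heat the water can supply cooling to 0 °C: 200.9×4.14×81.7 = 67952.0 J > q₁, so all ice melts.
Energy balance: 200.9×4.14×(81.7 − T) = 11270 + 32.0×4.14×(T − 0)
831.726(81.7 − T) = 11270 + 132.48 T
67952.0 − 11270 = 964.206 T
T = 56682.0 / 964.206 = 58.79 °C

T_f = 58.8 °C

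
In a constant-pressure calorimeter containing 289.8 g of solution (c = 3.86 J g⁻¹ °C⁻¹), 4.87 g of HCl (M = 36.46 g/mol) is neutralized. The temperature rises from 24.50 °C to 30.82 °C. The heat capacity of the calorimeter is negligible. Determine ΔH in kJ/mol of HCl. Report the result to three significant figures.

ΔH = -52.9 kJ/mol

|ΔT| = |30.82 − 24.50| = 6.32 °C
|q_surr| = (289.8 × 3.86) × 6.32 = 1118.628 × 6.32 = 7070 J
n(HCl) = 4.87 / 36.46 = 0.1336 mol
Temperature rose, so q_rxn = −|q_surr| = -7.070 kJ
ΔH = q_rxn / n = -52.92 kJ/mol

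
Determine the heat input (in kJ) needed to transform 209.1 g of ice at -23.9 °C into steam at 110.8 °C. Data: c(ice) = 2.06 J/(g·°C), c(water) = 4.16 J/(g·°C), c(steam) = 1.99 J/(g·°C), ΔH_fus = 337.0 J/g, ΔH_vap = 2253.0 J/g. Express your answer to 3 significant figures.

q = 643 kJ

q1 (heat ice -23.9→0.0 °C): 209.1 × 2.06 × 23.9 = 10295 J
q2 (melt at 0 °C): 209.1 × 337.0 = 70467 J
q3 (heat water 0.0→100.0 °C): 209.1 × 4.16 × 100.0 = 86986 J
q4 (vaporize at 100 °C): 209.1 × 2253.0 = 471102 J
q5 (heat steam 100.0→110.8 °C): 209.1 × 1.99 × 10.8 = 4494 J
Total: 10295 + 70467 + 86986 + 471102 + 4494 = 643344 J = 643 kJ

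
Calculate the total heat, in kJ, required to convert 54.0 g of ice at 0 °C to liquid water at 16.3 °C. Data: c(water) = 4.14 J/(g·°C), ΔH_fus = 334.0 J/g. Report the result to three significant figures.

q1 (melt at 0 °C): 54.0 × 334.0 = 18036 J
q2 (heat water 0.0→16.3 °C): 54.0 × 4.14 × 16.3 = 3644 J
Total: 18036 + 3644 = 21680 J = 21.7 kJ

q = 21.7 kJ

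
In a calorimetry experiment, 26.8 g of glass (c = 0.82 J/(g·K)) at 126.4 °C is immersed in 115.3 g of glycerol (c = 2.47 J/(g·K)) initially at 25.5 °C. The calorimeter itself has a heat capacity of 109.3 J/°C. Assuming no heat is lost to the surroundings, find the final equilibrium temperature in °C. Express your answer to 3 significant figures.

T_f = 30.8 °C

Heat lost by glass = heat gained by glycerol + calorimeter.
(26.8)(0.82)(126.4 − T) = [(115.3)(2.47) + 109.3](T − 25.5)
21.976 (126.4 − T) = 394.091 (T − 25.5)
2777.8 − 21.976 T = 394.091 T − 10049
12826.8 = 416.067 T
T = 30.83 °C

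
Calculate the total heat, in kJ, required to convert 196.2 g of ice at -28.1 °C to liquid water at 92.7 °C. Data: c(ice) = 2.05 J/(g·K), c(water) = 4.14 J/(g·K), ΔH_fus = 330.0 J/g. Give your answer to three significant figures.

q1 (heat ice -28.1→0.0 °C): 196.2 × 2.05 × 28.1 = 11302 J
q2 (melt at 0 °C): 196.2 × 330.0 = 64746 J
q3 (heat water 0.0→92.7 °C): 196.2 × 4.14 × 92.7 = 75297 J
Total: 11302 + 64746 + 75297 = 151345 J = 151 kJ

q = 151 kJ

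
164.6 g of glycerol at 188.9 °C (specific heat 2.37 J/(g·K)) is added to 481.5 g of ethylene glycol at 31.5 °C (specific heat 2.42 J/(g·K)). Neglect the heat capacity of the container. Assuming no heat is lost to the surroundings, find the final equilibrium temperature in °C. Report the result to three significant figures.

Heat lost by glycerol = heat gained by ethylene glycol.
(164.6)(2.37)(188.9 − T) = (481.5)(2.42)(T − 31.5)
390.102 (188.9 − T) = 1165.23 (T − 31.5)
73690 − 390.102 T = 1165.23 T − 36705
110395 = 1555.332 T
T = 70.98 °C

T_f = 71.0 °C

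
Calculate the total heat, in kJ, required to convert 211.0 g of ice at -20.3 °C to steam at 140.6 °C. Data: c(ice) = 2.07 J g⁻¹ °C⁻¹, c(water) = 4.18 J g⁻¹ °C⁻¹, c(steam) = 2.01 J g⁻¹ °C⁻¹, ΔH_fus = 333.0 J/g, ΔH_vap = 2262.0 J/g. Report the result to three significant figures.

q = 662 kJ

q1 (heat ice -20.3→0.0 °C): 211.0 × 2.07 × 20.3 = 8866 J
q2 (melt at 0 °C): 211.0 × 333.0 = 70263 J
q3 (heat water 0.0→100.0 °C): 211.0 × 4.18 × 100.0 = 88198 J
q4 (vaporize at 100 °C): 211.0 × 2262.0 = 477282 J
q5 (heat steam 100.0→140.6 °C): 211.0 × 2.01 × 40.6 = 17219 J
Total: 8866 + 70263 + 88198 + 477282 + 17219 = 661828 J = 662 kJ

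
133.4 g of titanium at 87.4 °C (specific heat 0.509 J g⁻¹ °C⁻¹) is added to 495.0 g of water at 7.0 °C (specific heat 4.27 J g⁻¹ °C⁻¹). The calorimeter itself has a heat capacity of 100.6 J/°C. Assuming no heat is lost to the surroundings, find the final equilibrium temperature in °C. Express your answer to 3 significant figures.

Heat lost by titanium = heat gained by water + calorimeter.
(133.4)(0.509)(87.4 − T) = [(495.0)(4.27) + 100.6](T − 7.0)
67.9006 (87.4 − T) = 2214.25 (T − 7.0)
5934.5 − 67.9006 T = 2214.25 T − 15500
21434.5 = 2282.1506 T
T = 9.392 °C

T_f = 9.39 °C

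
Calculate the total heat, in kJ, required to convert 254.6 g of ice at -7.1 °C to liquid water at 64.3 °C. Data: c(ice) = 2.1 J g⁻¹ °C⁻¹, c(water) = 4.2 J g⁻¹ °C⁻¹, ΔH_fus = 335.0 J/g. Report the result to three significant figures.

q1 (heat ice -7.1→0.0 °C): 254.6 × 2.1 × 7.1 = 3796 J
q2 (melt at 0 °C): 254.6 × 335.0 = 85291 J
q3 (heat water 0.0→64.3 °C): 254.6 × 4.2 × 64.3 = 68757 J
Total: 3796 + 85291 + 68757 = 157844 J = 158 kJ

q = 158 kJ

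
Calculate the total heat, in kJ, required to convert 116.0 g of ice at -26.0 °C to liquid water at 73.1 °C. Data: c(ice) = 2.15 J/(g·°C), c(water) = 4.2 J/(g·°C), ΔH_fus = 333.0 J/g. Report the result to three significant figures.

q1 (heat ice -26.0→0.0 °C): 116.0 × 2.15 × 26.0 = 6484 J
q2 (melt at 0 °C): 116.0 × 333.0 = 38628 J
q3 (heat water 0.0→73.1 °C): 116.0 × 4.2 × 73.1 = 35614 J
Total: 6484 + 38628 + 35614 = 80726 J = 80.7 kJ

q = 80.7 kJ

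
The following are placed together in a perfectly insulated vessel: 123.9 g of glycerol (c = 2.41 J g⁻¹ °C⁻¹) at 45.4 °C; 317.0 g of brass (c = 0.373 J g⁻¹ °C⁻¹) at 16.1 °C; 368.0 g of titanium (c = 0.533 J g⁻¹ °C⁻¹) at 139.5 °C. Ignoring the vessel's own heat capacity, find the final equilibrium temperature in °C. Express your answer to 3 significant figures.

Σ mᵢcᵢ(T − Tᵢ) = 0  ⇒  T = Σ mᵢcᵢTᵢ / Σ mᵢcᵢ
Σ mᵢcᵢ = 123.9×2.41 + 317.0×0.373 + 368.0×0.533 = 612.984
Σ mᵢcᵢTᵢ = 298.599×45.4 + 118.241×16.1 + 196.144×139.5 = 42822
T = 42822 / 612.984 = 69.86 °C

T_f = 69.9 °C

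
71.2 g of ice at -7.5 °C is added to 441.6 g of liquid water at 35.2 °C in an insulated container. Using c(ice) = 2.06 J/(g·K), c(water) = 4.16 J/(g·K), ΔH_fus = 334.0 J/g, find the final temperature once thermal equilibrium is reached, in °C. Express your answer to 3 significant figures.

Heat to bring ice to 0 °C and melt it: q₁ = 71.2×2.06×7.5 + 71.2×334.0 = 24881 J
Heat the water can supply cooling to 0 °C: 441.6×4.16×35.2 = 64664.4 J > q₁, so all ice melts.
Energy balance: 441.6×4.16×(35.2 − T) = 24881 + 71.2×4.16×(T − 0)
1837.056(35.2 − T) = 24881 + 296.192 T
64664.4 − 24881 = 2133.248 T
T = 39783.4 / 2133.248 = 18.649 °C

T_f = 18.6 °C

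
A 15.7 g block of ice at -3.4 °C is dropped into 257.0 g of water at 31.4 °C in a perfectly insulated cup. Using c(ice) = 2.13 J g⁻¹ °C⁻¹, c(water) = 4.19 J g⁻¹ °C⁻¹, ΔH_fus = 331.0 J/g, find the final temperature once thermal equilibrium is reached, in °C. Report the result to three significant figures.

T_f = 24.9 °C

Heat to bring ice to 0 °C and melt it: q₁ = 15.7×2.13×3.4 + 15.7×331.0 = 5310.4 J
Heat the water can supply cooling to 0 °C: 257.0×4.19×31.4 = 33812.5 J > q₁, so all ice melts.
Energy balance: 257.0×4.19×(31.4 − T) = 5310.4 + 15.7×4.19×(T − 0)
1076.83(31.4 − T) = 5310.4 + 65.783 T
33812.5 − 5310.4 = 1142.613 T
T = 28502.1 / 1142.613 = 24.94 °C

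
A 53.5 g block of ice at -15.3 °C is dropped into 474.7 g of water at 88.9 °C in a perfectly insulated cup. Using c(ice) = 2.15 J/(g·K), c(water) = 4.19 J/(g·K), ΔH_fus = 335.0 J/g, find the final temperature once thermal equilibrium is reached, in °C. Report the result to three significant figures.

Heat to bring ice to 0 °C and melt it: q₁ = 53.5×2.15×15.3 + 53.5×335.0 = 19682 J
Heat the water can supply cooling to 0 °C: 474.7×4.19×88.9 = 176821 J > q₁, so all ice melts.
Energy balance: 474.7×4.19×(88.9 − T) = 19682 + 53.5×4.19×(T − 0)
1988.993(88.9 − T) = 19682 + 224.165 T
176821 − 19682 = 2213.158 T
T = 157139 / 2213.158 = 71.00 °C

T_f = 71.0 °C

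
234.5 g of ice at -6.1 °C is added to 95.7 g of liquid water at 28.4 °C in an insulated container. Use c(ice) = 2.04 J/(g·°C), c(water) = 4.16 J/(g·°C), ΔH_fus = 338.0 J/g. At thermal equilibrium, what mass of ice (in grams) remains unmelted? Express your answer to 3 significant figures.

m_ice remaining = 210 g

Heat to warm all ice to 0 °C: 234.5×2.04×6.1 = 2918.1 J
Heat released by water cooling to 0 °C: 95.7×4.16×28.4 = 11306 J
11306 J < 2918.1 + 234.5×338.0 = 82179.1 J, so not all ice melts; final T = 0 °C.
Heat left for melting: 11306 − 2918.1 = 8387.9 J
Mass melted = 8387.9 / 338.0 = 24.82 g
Ice remaining = 234.5 − 24.82 = 209.68 g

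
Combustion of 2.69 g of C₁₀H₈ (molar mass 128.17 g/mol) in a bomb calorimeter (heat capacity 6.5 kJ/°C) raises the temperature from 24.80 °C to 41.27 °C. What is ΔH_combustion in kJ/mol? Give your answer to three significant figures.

ΔT = 41.27 − 24.80 = 16.47 °C
q_cal = C_cal × ΔT = 6.5 × 16.47 = 107.055 kJ
n = 2.69 / 128.17 = 0.02099 mol
q_rxn = −q_cal = -107.055 kJ
ΔH = -107.055 / 0.02099 = -5100 kJ/mol

ΔH = -5100 kJ/mol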